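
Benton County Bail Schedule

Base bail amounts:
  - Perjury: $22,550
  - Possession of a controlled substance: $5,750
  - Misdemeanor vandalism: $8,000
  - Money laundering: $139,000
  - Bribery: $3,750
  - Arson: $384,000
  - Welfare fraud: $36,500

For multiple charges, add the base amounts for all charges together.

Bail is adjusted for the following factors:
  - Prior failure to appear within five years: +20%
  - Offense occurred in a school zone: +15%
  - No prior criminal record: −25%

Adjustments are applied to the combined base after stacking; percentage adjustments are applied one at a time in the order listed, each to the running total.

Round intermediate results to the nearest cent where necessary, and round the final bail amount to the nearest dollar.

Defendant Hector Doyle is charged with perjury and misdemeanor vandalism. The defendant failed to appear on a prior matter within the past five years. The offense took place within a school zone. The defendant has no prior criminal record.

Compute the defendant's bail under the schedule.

$31,619

Base amounts from the schedule: perjury $22,550; misdemeanor vandalism $8,000.
Stacking rule: sum of all bases. $22,550 + $8,000 = $30,550.
Prior failure to appear within five years (+20%): $30,550 × 1.2 = $36,660.
Offense occurred in a school zone (+15%): $36,660 × 1.15 = $42,159.
No prior criminal record (−25%): $42,159 × 0.75 = $31,619.25.
Rounded to the nearest dollar: $31,619.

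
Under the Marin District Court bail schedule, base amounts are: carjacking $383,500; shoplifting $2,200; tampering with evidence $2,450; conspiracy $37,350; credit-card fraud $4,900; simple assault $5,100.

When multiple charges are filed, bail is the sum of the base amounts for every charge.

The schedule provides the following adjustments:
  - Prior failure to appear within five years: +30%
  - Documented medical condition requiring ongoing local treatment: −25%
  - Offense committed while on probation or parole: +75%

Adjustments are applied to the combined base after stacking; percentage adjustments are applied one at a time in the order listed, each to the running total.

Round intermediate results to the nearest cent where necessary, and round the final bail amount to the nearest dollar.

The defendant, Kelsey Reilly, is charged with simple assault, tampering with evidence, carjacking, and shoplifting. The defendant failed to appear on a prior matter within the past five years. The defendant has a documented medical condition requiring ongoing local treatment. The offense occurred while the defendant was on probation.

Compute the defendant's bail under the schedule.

Base amounts from the schedule: simple assault $5,100; tampering with evidence $2,450; carjacking $383,500; shoplifting $2,200.
Stacking rule: sum of all bases. $5,100 + $2,450 + $383,500 + $2,200 = $393,250.
Prior failure to appear within five years (+30%): $393,250 × 1.3 = $511,225.
Documented medical condition requiring ongoing local treatment (−25%): $511,225 × 0.75 = $383,418.75.
Offense committed while on probation or parole (+75%): $383,418.75 × 1.75 = $670,982.81.
Rounded to the nearest dollar: $670,983.

$670,983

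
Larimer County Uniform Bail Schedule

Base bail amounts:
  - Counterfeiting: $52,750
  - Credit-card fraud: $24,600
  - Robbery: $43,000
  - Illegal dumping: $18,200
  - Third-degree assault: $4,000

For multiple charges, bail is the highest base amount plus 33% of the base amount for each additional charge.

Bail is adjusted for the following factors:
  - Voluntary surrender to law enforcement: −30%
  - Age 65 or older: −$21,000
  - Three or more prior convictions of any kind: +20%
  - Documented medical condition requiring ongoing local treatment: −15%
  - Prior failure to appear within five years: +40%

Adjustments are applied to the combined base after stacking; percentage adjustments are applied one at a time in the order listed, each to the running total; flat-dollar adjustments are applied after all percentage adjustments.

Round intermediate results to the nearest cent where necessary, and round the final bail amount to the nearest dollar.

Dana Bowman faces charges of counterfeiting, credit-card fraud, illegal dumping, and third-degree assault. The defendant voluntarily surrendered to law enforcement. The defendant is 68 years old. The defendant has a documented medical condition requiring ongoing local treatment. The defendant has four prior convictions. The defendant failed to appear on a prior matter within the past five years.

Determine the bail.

$47,167

Base amounts from the schedule: counterfeiting $52,750; credit-card fraud $24,600; illegal dumping $18,200; third-degree assault $4,000.
Stacking rule: highest base plus 33% of each additional charge. Highest is counterfeiting at $52,750. Additional: $24,600 × 33% = $8,118; $18,200 × 33% = $6,006; $4,000 × 33% = $1,320. Combined base = $52,750 + $15,444 = $68,194.
Voluntary surrender to law enforcement (−30%): $68,194 × 0.7 = $47,735.80.
Three or more prior convictions of any kind (+20%): $47,735.80 × 1.2 = $57,282.96.
Documented medical condition requiring ongoing local treatment (−15%): $57,282.96 × 0.85 = $48,690.52.
Prior failure to appear within five years (+40%): $48,690.52 × 1.4 = $68,166.73.
Age 65 or older (−$21,000 flat): $68,166.73 − $21,000 = $47,166.73.
Rounded to the nearest dollar: $47,167.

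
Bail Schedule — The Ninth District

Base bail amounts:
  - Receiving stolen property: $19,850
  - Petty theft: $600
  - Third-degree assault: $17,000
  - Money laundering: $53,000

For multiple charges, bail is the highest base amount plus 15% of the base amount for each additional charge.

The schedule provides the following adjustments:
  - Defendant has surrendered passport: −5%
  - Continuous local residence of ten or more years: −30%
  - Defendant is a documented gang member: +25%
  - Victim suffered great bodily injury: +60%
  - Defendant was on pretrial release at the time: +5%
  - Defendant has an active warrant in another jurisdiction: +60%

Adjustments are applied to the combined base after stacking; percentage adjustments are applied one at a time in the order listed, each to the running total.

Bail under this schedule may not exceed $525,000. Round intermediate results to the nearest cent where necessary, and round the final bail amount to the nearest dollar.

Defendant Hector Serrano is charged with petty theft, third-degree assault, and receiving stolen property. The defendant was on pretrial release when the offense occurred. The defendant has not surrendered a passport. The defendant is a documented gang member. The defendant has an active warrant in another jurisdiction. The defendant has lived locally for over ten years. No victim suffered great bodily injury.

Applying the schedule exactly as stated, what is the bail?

$33,060

Base amounts from the schedule: petty theft $600; third-degree assault $17,000; receiving stolen property $19,850.
Stacking rule: highest base plus 15% of each additional charge. Highest is receiving stolen property at $19,850. Additional: $600 × 15% = $90; $17,000 × 15% = $2,550. Combined base = $19,850 + $2,640 = $22,490.
Continuous local residence of ten or more years (−30%): $22,490 × 0.7 = $15,743.
Defendant is a documented gang member (+25%): $15,743 × 1.25 = $19,678.75.
Defendant was on pretrial release at the time (+5%): $19,678.75 × 1.05 = $20,662.69.
Defendant has an active warrant in another jurisdiction (+60%): $20,662.69 × 1.6 = $33,060.30.
$33,060.30 is within the $525,000 maximum.
Rounded to the nearest dollar: $33,060.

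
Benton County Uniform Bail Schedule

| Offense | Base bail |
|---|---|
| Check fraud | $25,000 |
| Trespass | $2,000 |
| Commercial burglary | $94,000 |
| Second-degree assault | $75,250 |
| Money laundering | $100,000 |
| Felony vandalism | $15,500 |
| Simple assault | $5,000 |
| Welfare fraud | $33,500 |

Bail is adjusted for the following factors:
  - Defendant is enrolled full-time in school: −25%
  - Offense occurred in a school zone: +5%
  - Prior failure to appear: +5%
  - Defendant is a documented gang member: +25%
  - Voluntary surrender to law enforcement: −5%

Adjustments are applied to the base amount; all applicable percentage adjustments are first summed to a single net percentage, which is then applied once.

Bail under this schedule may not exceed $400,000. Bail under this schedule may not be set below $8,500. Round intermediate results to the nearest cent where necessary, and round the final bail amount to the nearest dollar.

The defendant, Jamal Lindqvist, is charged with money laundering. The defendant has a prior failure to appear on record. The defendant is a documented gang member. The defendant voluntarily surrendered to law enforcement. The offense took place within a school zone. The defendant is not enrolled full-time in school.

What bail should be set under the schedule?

$130,000

Base amounts from the schedule: money laundering $100,000.
Single charge. Combined base = $100,000.
Net percentage adjustment: +5% +5% +25% −5% = +30%. $100,000 × 1.3 = $130,000.
$130,000 is within the $400,000 maximum.
$130,000 is at or above the $8,500 minimum.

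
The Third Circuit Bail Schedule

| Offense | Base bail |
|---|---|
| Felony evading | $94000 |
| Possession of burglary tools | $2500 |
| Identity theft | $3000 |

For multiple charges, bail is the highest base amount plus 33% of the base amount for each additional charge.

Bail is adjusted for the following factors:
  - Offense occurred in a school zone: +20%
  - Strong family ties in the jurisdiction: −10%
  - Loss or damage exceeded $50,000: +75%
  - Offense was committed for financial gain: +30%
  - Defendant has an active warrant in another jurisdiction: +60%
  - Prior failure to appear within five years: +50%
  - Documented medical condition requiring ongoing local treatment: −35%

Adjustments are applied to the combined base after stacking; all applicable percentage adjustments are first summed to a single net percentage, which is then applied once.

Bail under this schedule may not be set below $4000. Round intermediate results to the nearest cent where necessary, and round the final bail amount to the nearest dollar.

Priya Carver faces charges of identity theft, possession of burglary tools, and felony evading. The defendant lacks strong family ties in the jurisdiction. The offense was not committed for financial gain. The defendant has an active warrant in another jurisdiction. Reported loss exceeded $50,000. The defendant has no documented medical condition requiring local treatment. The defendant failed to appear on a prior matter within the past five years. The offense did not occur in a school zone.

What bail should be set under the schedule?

$273073

Base amounts from the schedule: identity theft $3000; possession of burglary tools $2500; felony evading $94000.
Stacking rule: highest base plus 33% of each additional charge. Highest is felony evading at $94000. Additional: $3000 × 33% = $990; $2500 × 33% = $825. Combined base = $94000 + $1815 = $95815.
Net percentage adjustment: +75% +60% +50% = +185%. $95815 × 2.85 = $273072.75.
$273072.75 is at or above the $4000 minimum.
Rounded to the nearest dollar: $273073.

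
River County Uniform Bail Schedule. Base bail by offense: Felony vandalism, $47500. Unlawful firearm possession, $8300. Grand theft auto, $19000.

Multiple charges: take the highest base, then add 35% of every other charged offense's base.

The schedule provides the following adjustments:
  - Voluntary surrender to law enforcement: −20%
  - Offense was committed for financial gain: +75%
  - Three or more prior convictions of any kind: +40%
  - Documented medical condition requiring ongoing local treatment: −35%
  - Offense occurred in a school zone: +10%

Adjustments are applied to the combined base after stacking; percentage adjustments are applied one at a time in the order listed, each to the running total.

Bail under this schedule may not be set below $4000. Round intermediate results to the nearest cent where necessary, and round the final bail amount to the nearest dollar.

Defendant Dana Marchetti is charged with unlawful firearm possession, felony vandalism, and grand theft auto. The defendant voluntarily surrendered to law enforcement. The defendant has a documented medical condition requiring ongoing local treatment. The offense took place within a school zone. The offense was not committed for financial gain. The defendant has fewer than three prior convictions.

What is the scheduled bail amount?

Base amounts from the schedule: unlawful firearm possession $8300; felony vandalism $47500; grand theft auto $19000.
Stacking rule: highest base plus 35% of each additional charge. Highest is felony vandalism at $47500. Additional: $8300 × 35% = $2905; $19000 × 35% = $6650. Combined base = $47500 + $9555 = $57055.
Voluntary surrender to law enforcement (−20%): $57055 × 0.8 = $45644.
Documented medical condition requiring ongoing local treatment (−35%): $45644 × 0.65 = $29668.60.
Offense occurred in a school zone (+10%): $29668.60 × 1.1 = $32635.46.
$32635.46 is at or above the $4000 minimum.
Rounded to the nearest dollar: $32635.

$32635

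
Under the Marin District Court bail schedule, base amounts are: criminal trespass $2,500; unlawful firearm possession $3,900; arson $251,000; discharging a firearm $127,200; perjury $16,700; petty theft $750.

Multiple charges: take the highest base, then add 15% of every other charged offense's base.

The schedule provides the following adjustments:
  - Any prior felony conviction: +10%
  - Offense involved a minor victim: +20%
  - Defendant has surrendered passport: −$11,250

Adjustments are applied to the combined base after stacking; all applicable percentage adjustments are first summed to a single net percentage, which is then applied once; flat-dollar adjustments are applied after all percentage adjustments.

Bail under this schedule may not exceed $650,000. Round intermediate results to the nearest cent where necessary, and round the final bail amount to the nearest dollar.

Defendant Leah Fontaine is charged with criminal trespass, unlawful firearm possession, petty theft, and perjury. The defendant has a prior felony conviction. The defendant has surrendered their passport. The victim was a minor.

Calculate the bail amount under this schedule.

Base amounts from the schedule: criminal trespass $2,500; unlawful firearm possession $3,900; petty theft $750; perjury $16,700.
Stacking rule: highest base plus 15% of each additional charge. Highest is perjury at $16,700. Additional: $2,500 × 15% = $375; $3,900 × 15% = $585; $750 × 15% = $112.50. Combined base = $16,700 + $1,072.50 = $17,772.50.
Net percentage adjustment: +10% +20% = +30%. $17,772.50 × 1.3 = $23,104.25.
Defendant has surrendered passport (−$11,250 flat): $23,104.25 − $11,250 = $11,854.25.
$11,854.25 is within the $650,000 maximum.
Rounded to the nearest dollar: $11,854.

$11,854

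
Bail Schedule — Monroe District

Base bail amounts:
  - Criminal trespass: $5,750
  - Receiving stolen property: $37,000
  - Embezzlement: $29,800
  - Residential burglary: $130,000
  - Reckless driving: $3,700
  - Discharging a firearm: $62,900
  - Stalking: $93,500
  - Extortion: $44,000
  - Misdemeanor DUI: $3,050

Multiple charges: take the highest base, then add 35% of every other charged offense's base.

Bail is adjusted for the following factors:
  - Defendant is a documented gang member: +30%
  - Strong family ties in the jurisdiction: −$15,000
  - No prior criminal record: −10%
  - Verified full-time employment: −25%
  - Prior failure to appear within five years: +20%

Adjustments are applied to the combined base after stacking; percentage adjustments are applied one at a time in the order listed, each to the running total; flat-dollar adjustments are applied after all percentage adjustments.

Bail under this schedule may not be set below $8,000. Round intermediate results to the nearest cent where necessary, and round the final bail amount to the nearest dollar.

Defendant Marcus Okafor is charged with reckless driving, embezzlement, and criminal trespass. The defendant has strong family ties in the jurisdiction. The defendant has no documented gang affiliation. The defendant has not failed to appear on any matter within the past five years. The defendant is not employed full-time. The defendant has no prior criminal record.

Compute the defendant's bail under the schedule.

Base amounts from the schedule: reckless driving $3,700; embezzlement $29,800; criminal trespass $5,750.
Stacking rule: highest base plus 35% of each additional charge. Highest is embezzlement at $29,800. Additional: $3,700 × 35% = $1,295; $5,750 × 35% = $2,012.50. Combined base = $29,800 + $3,307.50 = $33,107.50.
No prior criminal record (−10%): $33,107.50 × 0.9 = $29,796.75.
Strong family ties in the jurisdiction (−$15,000 flat): $29,796.75 − $15,000 = $14,796.75.
$14,796.75 is at or above the $8,000 minimum.
Rounded to the nearest dollar: $14,797.

$14,797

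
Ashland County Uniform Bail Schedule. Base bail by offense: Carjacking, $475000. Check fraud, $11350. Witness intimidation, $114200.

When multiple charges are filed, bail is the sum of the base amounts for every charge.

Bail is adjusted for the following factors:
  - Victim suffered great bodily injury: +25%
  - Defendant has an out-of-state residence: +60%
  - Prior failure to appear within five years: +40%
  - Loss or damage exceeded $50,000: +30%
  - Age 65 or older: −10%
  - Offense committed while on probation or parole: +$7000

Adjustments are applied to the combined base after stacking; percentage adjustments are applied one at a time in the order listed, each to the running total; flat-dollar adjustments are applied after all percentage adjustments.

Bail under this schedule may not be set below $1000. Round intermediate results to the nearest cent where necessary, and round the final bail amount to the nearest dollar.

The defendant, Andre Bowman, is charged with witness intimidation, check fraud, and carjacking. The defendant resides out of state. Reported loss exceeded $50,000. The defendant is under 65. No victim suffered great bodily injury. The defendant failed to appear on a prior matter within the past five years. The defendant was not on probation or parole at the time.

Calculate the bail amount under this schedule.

Base amounts from the schedule: witness intimidation $114200; check fraud $11350; carjacking $475000.
Stacking rule: sum of all bases. $114200 + $11350 + $475000 = $600550.
Defendant has an out-of-state residence (+60%): $600550 × 1.6 = $960880.
Prior failure to appear within five years (+40%): $960880 × 1.4 = $1345232.
Loss or damage exceeded $50,000 (+30%): $1345232 × 1.3 = $1748801.60.
$1748801.60 is at or above the $1000 minimum.
Rounded to the nearest dollar: $1748802.

$1748802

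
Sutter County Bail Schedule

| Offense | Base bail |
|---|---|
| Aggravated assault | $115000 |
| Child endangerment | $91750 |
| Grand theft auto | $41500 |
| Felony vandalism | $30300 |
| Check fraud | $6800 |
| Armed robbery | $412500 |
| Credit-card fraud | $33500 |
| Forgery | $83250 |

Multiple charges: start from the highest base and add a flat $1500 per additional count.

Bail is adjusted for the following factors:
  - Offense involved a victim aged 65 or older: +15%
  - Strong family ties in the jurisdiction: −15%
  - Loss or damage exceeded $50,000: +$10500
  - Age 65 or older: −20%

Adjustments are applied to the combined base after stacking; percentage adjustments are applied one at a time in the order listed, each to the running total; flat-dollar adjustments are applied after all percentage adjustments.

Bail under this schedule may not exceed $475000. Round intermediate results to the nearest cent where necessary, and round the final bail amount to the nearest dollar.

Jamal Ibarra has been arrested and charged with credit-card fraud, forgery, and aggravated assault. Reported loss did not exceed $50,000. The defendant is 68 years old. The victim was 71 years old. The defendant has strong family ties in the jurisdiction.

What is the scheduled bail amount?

Base amounts from the schedule: credit-card fraud $33500; forgery $83250; aggravated assault $115000.
Stacking rule: highest base plus $1500 per additional charge. Highest is aggravated assault at $115000; 2 additional charges → +$3000. Combined base = $118000.
Offense involved a victim aged 65 or older (+15%): $118000 × 1.15 = $135700.
Strong family ties in the jurisdiction (−15%): $135700 × 0.85 = $115345.
Age 65 or older (−20%): $115345 × 0.8 = $92276.
$92276 is within the $475000 maximum.

$92276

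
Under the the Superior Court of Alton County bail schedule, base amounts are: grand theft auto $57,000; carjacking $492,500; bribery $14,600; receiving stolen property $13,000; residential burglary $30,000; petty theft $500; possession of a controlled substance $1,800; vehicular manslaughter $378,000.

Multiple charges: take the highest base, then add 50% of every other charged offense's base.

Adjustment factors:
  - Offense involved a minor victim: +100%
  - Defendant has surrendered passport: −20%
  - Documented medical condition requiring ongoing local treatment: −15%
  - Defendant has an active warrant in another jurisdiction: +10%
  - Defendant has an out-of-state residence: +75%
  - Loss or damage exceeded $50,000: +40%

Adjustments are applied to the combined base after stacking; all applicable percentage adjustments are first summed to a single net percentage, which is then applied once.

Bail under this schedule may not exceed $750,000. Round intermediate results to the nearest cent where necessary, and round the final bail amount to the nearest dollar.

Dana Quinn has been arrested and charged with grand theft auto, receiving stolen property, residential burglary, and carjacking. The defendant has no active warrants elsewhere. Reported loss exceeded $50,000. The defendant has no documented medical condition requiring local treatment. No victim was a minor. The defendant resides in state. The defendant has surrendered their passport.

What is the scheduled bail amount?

$651,000

Base amounts from the schedule: grand theft auto $57,000; receiving stolen property $13,000; residential burglary $30,000; carjacking $492,500.
Stacking rule: highest base plus 50% of each additional charge. Highest is carjacking at $492,500. Additional: $57,000 × 50% = $28,500; $13,000 × 50% = $6,500; $30,000 × 50% = $15,000. Combined base = $492,500 + $50,000 = $542,500.
Net percentage adjustment: −20% +40% = +20%. $542,500 × 1.2 = $651,000.
$651,000 is within the $750,000 maximum.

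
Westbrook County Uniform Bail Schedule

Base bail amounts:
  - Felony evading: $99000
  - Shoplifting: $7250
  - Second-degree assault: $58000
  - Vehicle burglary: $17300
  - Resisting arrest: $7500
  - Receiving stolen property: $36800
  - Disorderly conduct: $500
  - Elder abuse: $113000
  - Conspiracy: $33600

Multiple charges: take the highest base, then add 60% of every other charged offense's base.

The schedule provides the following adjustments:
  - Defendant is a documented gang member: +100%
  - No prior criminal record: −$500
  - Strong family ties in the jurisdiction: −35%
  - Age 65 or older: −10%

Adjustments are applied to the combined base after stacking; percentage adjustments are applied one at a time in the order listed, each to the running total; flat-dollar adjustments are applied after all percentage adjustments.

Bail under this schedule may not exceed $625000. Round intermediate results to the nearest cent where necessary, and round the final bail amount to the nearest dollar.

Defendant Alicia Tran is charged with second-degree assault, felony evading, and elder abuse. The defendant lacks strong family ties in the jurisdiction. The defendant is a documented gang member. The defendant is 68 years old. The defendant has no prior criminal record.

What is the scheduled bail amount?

$372460

Base amounts from the schedule: second-degree assault $58000; felony evading $99000; elder abuse $113000.
Stacking rule: highest base plus 60% of each additional charge. Highest is elder abuse at $113000. Additional: $58000 × 60% = $34800; $99000 × 60% = $59400. Combined base = $113000 + $94200 = $207200.
Defendant is a documented gang member (+100%): $207200 × 2 = $414400.
Age 65 or older (−10%): $414400 × 0.9 = $372960.
No prior criminal record (−$500 flat): $372960 − $500 = $372460.
$372460 is within the $625000 maximum.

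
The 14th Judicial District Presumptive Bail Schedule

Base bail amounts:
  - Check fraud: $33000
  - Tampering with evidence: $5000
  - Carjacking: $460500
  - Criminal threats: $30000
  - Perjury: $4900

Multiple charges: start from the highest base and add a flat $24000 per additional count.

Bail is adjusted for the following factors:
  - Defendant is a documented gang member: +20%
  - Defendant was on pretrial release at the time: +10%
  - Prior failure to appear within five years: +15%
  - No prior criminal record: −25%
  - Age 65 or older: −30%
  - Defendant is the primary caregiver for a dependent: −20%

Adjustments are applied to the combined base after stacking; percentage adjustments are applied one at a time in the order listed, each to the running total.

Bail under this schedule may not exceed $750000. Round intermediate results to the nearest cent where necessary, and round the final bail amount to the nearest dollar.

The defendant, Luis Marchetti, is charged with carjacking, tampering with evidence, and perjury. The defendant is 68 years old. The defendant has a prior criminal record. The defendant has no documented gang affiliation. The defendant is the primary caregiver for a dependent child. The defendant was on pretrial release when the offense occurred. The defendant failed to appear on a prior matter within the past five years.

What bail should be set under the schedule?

$360221

Base amounts from the schedule: carjacking $460500; tampering with evidence $5000; perjury $4900.
Stacking rule: highest base plus $24000 per additional charge. Highest is carjacking at $460500; 2 additional charges → +$48000. Combined base = $508500.
Defendant was on pretrial release at the time (+10%): $508500 × 1.1 = $559350.
Prior failure to appear within five years (+15%): $559350 × 1.15 = $643252.50.
Age 65 or older (−30%): $643252.50 × 0.7 = $450276.75.
Defendant is the primary caregiver for a dependent (−20%): $450276.75 × 0.8 = $360221.40.
$360221.40 is within the $750000 maximum.
Rounded to the nearest dollar: $360221.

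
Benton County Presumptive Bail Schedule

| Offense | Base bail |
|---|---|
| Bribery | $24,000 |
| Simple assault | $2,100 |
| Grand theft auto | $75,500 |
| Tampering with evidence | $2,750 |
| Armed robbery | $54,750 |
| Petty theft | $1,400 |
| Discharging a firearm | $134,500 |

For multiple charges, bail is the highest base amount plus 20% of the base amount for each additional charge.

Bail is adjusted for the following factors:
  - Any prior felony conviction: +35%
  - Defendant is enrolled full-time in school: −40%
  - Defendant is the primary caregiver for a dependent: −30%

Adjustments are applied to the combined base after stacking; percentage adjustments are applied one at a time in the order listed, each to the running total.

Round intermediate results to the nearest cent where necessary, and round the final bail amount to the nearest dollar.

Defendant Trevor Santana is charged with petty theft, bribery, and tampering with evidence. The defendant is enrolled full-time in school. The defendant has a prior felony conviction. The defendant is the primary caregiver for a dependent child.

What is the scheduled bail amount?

Base amounts from the schedule: petty theft $1,400; bribery $24,000; tampering with evidence $2,750.
Stacking rule: highest base plus 20% of each additional charge. Highest is bribery at $24,000. Additional: $1,400 × 20% = $280; $2,750 × 20% = $550. Combined base = $24,000 + $830 = $24,830.
Any prior felony conviction (+35%): $24,830 × 1.35 = $33,520.50.
Defendant is enrolled full-time in school (−40%): $33,520.50 × 0.6 = $20,112.30.
Defendant is the primary caregiver for a dependent (−30%): $20,112.30 × 0.7 = $14,078.61.
Rounded to the nearest dollar: $14,079.

$14,079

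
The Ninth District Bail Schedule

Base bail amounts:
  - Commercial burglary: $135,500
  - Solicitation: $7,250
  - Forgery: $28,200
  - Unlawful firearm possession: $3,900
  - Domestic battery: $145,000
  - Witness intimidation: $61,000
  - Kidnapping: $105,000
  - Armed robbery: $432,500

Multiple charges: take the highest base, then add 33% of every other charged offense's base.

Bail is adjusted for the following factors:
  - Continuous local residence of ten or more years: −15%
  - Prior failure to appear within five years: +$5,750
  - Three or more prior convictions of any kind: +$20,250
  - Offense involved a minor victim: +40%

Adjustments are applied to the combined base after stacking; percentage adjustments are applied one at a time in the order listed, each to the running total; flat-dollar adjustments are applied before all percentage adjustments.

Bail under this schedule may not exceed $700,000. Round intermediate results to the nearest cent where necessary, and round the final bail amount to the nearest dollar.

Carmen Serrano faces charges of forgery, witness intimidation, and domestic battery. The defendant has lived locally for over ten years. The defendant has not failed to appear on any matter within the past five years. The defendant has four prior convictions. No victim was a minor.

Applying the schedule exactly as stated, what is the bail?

$165,483

Base amounts from the schedule: forgery $28,200; witness intimidation $61,000; domestic battery $145,000.
Stacking rule: highest base plus 33% of each additional charge. Highest is domestic battery at $145,000. Additional: $28,200 × 33% = $9,306; $61,000 × 33% = $20,130. Combined base = $145,000 + $29,436 = $174,436.
Three or more prior convictions of any kind (+$20,250 flat): $174,436 + $20,250 = $194,686.
Continuous local residence of ten or more years (−15%): $194,686 × 0.85 = $165,483.10.
$165,483.10 is within the $700,000 maximum.
Rounded to the nearest dollar: $165,483.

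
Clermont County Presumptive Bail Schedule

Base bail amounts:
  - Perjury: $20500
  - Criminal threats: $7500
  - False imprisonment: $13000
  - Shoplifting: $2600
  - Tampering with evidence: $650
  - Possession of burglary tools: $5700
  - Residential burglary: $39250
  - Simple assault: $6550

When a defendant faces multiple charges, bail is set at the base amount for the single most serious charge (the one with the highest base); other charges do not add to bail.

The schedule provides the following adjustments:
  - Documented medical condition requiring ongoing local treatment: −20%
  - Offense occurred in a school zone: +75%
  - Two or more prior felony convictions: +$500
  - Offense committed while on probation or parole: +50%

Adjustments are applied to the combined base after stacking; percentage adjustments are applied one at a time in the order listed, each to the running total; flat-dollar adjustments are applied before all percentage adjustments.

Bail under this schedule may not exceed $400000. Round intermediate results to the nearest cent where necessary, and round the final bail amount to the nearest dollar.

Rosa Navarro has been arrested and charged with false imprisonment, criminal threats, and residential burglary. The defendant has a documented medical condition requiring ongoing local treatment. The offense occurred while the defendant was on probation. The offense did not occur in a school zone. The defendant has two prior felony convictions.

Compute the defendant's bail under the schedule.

$47700

Base amounts from the schedule: false imprisonment $13000; criminal threats $7500; residential burglary $39250.
Stacking rule: use the highest base only. Highest is residential burglary at $39250. Combined base = $39250.
Two or more prior felony convictions (+$500 flat): $39250 + $500 = $39750.
Documented medical condition requiring ongoing local treatment (−20%): $39750 × 0.8 = $31800.
Offense committed while on probation or parole (+50%): $31800 × 1.5 = $47700.
$47700 is within the $400000 maximum.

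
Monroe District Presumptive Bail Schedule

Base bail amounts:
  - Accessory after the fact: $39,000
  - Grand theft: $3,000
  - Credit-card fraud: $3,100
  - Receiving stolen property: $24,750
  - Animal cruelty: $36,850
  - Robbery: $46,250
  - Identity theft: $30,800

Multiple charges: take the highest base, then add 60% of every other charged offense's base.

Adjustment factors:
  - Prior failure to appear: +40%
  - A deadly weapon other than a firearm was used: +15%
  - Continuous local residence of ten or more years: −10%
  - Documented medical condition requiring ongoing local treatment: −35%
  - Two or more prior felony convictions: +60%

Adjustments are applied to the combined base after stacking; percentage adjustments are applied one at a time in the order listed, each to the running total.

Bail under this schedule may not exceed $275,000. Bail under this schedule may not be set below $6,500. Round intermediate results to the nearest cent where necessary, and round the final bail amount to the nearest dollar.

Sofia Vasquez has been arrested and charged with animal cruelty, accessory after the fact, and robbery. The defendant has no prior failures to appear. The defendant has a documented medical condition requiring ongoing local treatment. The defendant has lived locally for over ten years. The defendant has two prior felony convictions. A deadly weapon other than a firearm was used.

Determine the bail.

Base amounts from the schedule: animal cruelty $36,850; accessory after the fact $39,000; robbery $46,250.
Stacking rule: highest base plus 60% of each additional charge. Highest is robbery at $46,250. Additional: $36,850 × 60% = $22,110; $39,000 × 60% = $23,400. Combined base = $46,250 + $45,510 = $91,760.
A deadly weapon other than a firearm was used (+15%): $91,760 × 1.15 = $105,524.
Continuous local residence of ten or more years (−10%): $105,524 × 0.9 = $94,971.60.
Documented medical condition requiring ongoing local treatment (−35%): $94,971.60 × 0.65 = $61,731.54.
Two or more prior felony convictions (+60%): $61,731.54 × 1.6 = $98,770.46.
$98,770.46 is within the $275,000 maximum.
$98,770.46 is at or above the $6,500 minimum.
Rounded to the nearest dollar: $98,770.

$98,770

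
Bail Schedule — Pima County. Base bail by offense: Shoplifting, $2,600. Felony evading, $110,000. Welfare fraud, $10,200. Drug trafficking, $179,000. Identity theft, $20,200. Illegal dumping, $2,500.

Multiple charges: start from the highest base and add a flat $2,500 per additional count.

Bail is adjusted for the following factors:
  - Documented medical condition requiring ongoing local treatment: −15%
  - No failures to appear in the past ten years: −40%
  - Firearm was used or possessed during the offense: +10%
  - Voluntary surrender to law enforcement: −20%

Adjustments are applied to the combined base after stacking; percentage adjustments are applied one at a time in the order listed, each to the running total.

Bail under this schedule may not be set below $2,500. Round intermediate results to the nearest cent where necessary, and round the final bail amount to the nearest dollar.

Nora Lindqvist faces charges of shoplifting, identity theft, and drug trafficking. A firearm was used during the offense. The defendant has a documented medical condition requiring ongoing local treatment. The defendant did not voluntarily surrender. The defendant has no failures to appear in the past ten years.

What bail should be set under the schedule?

$103,224

Base amounts from the schedule: shoplifting $2,600; identity theft $20,200; drug trafficking $179,000.
Stacking rule: highest base plus $2,500 per additional charge. Highest is drug trafficking at $179,000; 2 additional charges → +$5,000. Combined base = $184,000.
Documented medical condition requiring ongoing local treatment (−15%): $184,000 × 0.85 = $156,400.
No failures to appear in the past ten years (−40%): $156,400 × 0.6 = $93,840.
Firearm was used or possessed during the offense (+10%): $93,840 × 1.1 = $103,224.
$103,224 is at or above the $2,500 minimum.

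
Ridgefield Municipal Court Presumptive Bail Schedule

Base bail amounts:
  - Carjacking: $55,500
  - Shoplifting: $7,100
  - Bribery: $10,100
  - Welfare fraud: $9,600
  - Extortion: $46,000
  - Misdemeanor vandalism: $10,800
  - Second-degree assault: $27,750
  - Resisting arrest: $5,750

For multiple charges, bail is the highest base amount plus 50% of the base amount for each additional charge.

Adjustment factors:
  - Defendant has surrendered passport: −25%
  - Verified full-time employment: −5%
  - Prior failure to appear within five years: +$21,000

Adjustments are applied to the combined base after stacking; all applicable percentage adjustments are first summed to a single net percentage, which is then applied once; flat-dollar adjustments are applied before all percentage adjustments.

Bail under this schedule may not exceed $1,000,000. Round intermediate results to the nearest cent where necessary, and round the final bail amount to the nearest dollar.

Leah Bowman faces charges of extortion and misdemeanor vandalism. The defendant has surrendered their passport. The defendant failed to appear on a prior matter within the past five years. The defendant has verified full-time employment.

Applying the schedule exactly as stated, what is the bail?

Base amounts from the schedule: extortion $46,000; misdemeanor vandalism $10,800.
Stacking rule: highest base plus 50% of each additional charge. Highest is extortion at $46,000. Additional: $10,800 × 50% = $5,400. Combined base = $46,000 + $5,400 = $51,400.
Prior failure to appear within five years (+$21,000 flat): $51,400 + $21,000 = $72,400.
Net percentage adjustment: −25% −5% = −30%. $72,400 × 0.7 = $50,680.
$50,680 is within the $1,000,000 maximum.

$50,680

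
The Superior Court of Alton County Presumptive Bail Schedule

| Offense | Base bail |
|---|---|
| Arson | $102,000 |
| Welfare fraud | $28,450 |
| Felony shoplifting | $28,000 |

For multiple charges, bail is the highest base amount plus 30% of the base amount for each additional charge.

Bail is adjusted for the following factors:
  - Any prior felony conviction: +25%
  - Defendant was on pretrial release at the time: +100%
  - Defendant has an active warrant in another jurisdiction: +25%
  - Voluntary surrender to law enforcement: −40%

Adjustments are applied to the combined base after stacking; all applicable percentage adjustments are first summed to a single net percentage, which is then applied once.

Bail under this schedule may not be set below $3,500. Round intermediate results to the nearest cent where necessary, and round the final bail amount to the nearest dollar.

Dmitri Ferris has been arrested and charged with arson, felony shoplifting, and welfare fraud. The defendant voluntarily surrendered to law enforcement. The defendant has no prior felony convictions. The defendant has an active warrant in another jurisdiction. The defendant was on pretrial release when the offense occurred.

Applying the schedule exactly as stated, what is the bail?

$220,030

Base amounts from the schedule: arson $102,000; felony shoplifting $28,000; welfare fraud $28,450.
Stacking rule: highest base plus 30% of each additional charge. Highest is arson at $102,000. Additional: $28,000 × 30% = $8,400; $28,450 × 30% = $8,535. Combined base = $102,000 + $16,935 = $118,935.
Net percentage adjustment: +100% +25% −40% = +85%. $118,935 × 1.85 = $220,029.75.
$220,029.75 is at or above the $3,500 minimum.
Rounded to the nearest dollar: $220,030.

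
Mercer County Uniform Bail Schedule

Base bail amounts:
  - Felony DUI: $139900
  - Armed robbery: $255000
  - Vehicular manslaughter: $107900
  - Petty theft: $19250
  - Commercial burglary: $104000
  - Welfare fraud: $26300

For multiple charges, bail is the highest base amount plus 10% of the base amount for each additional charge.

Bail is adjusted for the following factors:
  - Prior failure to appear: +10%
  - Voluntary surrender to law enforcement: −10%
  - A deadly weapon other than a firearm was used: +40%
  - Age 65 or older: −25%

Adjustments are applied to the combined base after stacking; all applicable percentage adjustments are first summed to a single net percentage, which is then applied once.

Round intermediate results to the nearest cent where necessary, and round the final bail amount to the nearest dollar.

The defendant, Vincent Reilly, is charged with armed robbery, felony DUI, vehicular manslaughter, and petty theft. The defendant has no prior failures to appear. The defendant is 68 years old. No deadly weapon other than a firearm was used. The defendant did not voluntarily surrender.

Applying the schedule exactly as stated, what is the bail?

Base amounts from the schedule: armed robbery $255000; felony DUI $139900; vehicular manslaughter $107900; petty theft $19250.
Stacking rule: highest base plus 10% of each additional charge. Highest is armed robbery at $255000. Additional: $139900 × 10% = $13990; $107900 × 10% = $10790; $19250 × 10% = $1925. Combined base = $255000 + $26705 = $281705.
Age 65 or older (−25%): $281705 × 0.75 = $211278.75.
Rounded to the nearest dollar: $211279.

$211279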